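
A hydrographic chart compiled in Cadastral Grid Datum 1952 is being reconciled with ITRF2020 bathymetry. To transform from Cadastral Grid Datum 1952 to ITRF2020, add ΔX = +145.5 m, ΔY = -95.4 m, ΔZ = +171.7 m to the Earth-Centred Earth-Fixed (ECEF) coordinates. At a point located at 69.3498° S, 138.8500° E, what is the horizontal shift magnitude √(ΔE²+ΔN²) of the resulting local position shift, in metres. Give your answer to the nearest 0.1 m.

The local east axis at (φ, λ) is (−sin λ, cos λ, 0), so ΔE = −sin(138.8500°)·145.5 + cos(138.8500°)·(-95.4) = -23.91 m.
The local north axis is (−sin φ cos λ, −sin φ sin λ, cos φ), giving ΔN = -102.521 − 58.743 + 60.552 = -100.71 m.
Horizontal magnitude = √(ΔE² + ΔN²) = √((-23.91)² + (-100.71)²) = 103.51 m.

103.5 m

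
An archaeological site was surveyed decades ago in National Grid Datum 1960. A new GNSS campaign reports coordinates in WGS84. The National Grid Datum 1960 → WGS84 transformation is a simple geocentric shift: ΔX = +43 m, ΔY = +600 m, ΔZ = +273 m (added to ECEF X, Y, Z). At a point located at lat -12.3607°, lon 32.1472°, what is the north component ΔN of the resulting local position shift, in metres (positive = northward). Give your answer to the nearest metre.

The local north axis is (−sin φ cos λ, −sin φ sin λ, cos φ), giving ΔN = 7.794 + 68.342 + 266.672 = 342.81 m.

ΔN = 343 m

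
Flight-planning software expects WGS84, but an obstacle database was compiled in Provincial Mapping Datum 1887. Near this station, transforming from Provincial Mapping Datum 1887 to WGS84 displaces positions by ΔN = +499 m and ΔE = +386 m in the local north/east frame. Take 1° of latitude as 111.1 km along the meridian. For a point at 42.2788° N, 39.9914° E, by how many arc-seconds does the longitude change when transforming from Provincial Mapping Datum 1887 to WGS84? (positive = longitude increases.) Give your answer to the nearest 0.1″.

Δλ = 16.9″

At latitude 42.2788°, cos φ = 0.739880.
1° of longitude at this latitude = 111.1 × cos φ = 82.20 km, so Δλ = 386.0 / 82200.7 = 0.0046958° = 16.905″.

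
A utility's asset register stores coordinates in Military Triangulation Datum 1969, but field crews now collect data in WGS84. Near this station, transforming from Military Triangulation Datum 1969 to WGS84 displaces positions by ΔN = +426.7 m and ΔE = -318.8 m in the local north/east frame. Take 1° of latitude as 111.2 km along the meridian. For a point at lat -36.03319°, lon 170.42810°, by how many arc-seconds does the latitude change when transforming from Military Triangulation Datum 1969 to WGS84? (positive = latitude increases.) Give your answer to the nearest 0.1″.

Δφ = 13.8″

1° of latitude = 111.2 km, so Δφ = 426.7 / 111200 = 0.0038372° = 13.814″.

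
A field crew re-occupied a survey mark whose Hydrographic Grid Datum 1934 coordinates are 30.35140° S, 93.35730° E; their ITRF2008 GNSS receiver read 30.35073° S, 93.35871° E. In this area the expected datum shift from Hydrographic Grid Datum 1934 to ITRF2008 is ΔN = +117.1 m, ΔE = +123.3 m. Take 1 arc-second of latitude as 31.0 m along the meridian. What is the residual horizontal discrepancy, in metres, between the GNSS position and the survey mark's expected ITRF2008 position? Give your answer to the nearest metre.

44 m

Observed coordinate differences: Δφ = +0.00067°, Δλ = +0.00141°.
Converting to metres (1° lat = 111600 m, cos φ = 0.862943): observed ΔN = 74.8 m, observed ΔE = 135.8 m.
Subtracting the expected shift leaves a residual of 74.8 − (117.1) = -42.3 m north and 135.8 − (123.3) = 12.5 m east.
Residual distance = √((-42.3)² + 12.5²) = 44.1 m.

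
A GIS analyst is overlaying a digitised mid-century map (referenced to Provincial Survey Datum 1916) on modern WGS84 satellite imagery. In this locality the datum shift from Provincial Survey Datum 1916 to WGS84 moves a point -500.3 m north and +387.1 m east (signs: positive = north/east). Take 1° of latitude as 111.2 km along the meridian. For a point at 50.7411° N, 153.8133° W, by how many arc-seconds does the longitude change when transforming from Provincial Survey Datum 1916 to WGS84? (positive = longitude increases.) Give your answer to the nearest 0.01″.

At latitude 50.7411°, cos φ = 0.632826.
1° of longitude at this latitude = 111.2 × cos φ = 70.37 km, so Δλ = 387.1 / 70370.2 = 0.0055009° = 19.803″.

Δλ = 19.80″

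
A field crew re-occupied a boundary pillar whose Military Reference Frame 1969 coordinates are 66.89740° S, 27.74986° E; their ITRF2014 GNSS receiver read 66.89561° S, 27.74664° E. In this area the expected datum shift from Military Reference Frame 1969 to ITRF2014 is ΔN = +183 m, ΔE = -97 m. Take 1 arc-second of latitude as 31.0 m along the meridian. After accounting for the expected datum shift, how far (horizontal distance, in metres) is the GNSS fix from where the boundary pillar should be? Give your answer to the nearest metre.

Observed coordinate differences: Δφ = +0.00179°, Δλ = -0.00322°.
Converting to metres (1° lat = 111600 m, cos φ = 0.392379): observed ΔN = 199.8 m, observed ΔE = -141.0 m.
Subtracting the expected shift leaves a residual of 199.8 − (183) = 16.8 m north and -141.0 − (-97) = -44.0 m east.
Residual distance = √(16.8² + (-44.0)²) = 47.1 m.

47 m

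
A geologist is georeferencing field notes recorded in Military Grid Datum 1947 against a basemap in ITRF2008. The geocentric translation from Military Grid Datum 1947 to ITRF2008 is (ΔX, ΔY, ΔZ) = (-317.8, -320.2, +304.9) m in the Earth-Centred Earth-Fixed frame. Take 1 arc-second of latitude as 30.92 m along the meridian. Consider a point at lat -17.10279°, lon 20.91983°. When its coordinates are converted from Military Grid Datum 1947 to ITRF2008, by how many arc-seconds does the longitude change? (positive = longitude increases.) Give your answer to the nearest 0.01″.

Δλ = -6.28″

sin φ = -0.294087, cos φ = 0.955779, sin λ = 0.357061, cos λ = 0.934081.
East component: ΔE = −sin λ·ΔX + cos λ·ΔY = −(0.357061)(-317.8) + (0.934081)(-320.2) = -185.62 m.
1° of latitude spans 3600 × 30.92 = 111312 m; at latitude φ, 1° of longitude spans that × cos φ = 106389.6 m, so Δλ = -185.62 / 106389.6 × 3600 = -6.281″.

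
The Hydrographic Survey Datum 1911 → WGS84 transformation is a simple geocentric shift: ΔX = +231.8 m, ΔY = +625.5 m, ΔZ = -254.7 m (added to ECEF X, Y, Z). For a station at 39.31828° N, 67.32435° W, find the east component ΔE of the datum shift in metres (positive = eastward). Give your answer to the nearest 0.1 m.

ΔE = 455.0 m

The local east axis at (φ, λ) is (−sin λ, cos λ, 0), so ΔE = −sin(-67.32435°)·231.8 + cos(-67.32435°)·625.5 = 455.02 m.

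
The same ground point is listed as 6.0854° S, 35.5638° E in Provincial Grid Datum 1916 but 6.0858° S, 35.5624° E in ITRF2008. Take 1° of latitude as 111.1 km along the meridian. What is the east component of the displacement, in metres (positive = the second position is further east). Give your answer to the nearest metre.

Δφ = -6.0858° − -6.0854° = -0.0004°; Δλ = 35.5624° − 35.5638° = -0.0014°.
ΔN = Δφ × 111100 = -44.4 m; ΔE = Δλ × 111100 × cos(-6.0854°) = -0.0014 × 111100 × 0.994365 = -154.7 m.

ΔE = -155 m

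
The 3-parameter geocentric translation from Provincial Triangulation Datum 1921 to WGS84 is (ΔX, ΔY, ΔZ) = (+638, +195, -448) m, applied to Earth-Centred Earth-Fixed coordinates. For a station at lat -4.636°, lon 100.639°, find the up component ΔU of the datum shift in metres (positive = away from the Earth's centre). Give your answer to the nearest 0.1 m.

ΔU = 109.8 m

The local up (radial) axis is (cos φ cos λ, cos φ sin λ, sin φ), giving ΔU = -117.402 + 191.021 + 36.210 = 109.83 m.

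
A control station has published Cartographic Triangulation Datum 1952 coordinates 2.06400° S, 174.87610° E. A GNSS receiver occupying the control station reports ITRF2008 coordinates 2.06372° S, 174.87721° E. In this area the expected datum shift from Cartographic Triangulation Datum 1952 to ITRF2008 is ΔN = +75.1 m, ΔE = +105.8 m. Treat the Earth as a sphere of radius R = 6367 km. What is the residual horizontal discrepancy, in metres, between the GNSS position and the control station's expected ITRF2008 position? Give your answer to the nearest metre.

47 m

Observed coordinate differences: Δφ = +0.00028°, Δλ = +0.00111°.
Converting to metres (1° lat = 111125 m, cos φ = 0.999351): observed ΔN = 31.1 m, observed ΔE = 123.3 m.
Subtracting the expected shift leaves a residual of 31.1 − (75.1) = -44.0 m north and 123.3 − (105.8) = 17.5 m east.
Residual distance = √((-44.0)² + 17.5²) = 47.3 m.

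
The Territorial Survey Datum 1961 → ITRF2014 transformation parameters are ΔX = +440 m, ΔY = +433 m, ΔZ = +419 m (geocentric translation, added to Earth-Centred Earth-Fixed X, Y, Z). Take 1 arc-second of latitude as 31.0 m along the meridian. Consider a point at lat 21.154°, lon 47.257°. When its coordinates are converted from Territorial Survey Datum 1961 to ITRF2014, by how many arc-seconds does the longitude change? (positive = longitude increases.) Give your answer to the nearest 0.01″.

sin φ = 0.360876, cos φ = 0.932614, sin λ = 0.734405, cos λ = 0.678711.
East component: ΔE = −sin λ·ΔX + cos λ·ΔY = −(0.734405)(440) + (0.678711)(433) = -29.26 m.
1° of latitude spans 3600 × 31.00 = 111600 m; at latitude φ, 1° of longitude spans that × cos φ = 104079.7 m, so Δλ = -29.26 / 104079.7 × 3600 = -1.012″.

Δλ = -1.01″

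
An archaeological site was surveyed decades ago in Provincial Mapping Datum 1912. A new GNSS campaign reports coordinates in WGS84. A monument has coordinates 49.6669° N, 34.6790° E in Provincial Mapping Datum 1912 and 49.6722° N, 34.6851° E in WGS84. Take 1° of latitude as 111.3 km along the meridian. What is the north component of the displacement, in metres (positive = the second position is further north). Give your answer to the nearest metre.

ΔN = 590 m

Δφ = 49.6722° − 49.6669° = +0.0053°; Δλ = 34.6851° − 34.6790° = +0.0061°.
ΔN = Δφ × 111300 = 589.9 m; ΔE = Δλ × 111300 × cos(49.6669°) = +0.0061 × 111300 × 0.647230 = 439.4 m.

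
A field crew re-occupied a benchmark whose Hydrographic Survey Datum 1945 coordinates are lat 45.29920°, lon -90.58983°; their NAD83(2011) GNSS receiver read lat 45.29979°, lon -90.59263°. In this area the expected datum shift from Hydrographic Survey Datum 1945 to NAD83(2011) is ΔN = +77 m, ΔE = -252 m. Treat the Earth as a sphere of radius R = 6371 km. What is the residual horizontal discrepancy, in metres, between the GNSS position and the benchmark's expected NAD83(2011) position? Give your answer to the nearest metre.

Observed coordinate differences: Δφ = +0.00059°, Δλ = -0.00280°.
Converting to metres (1° lat = 111195 m, cos φ = 0.703405): observed ΔN = 65.6 m, observed ΔE = -219.0 m.
Subtracting the expected shift leaves a residual of 65.6 − (77) = -11.4 m north and -219.0 − (-252) = 33.0 m east.
Residual distance = √((-11.4)² + 33.0²) = 34.9 m.

35 m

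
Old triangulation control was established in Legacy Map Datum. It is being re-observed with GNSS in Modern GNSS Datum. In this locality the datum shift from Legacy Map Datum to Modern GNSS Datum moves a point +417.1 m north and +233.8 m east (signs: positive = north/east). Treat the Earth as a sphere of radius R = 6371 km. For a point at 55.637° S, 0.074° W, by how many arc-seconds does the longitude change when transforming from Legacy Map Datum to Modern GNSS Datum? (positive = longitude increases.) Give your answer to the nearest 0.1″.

Δλ = 13.4″

At latitude -55.637°, cos φ = 0.564434.
One radian of longitude at latitude φ spans R cos φ, so Δλ = ΔE / (R cos φ) = 233.8 / (6371000 × 0.564434) = 6.5017e-05 rad = 13.411″.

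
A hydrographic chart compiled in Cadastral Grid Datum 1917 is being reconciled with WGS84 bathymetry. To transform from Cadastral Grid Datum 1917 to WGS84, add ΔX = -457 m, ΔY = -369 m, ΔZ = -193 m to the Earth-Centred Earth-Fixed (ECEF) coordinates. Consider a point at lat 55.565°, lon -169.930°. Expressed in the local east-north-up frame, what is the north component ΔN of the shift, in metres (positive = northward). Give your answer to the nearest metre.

The local north axis is (−sin φ cos λ, −sin φ sin λ, cos φ), giving ΔN = -371.113 − 53.214 − 109.136 = -533.46 m.

ΔN = -533 m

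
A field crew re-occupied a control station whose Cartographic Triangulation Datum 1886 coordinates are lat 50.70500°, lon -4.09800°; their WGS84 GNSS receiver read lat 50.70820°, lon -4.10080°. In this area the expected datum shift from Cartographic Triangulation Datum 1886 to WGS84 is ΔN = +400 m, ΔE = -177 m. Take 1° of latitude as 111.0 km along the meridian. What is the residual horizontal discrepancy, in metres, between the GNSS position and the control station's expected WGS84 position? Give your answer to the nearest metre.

Observed coordinate differences: Δφ = +0.00320°, Δλ = -0.00280°.
Converting to metres (1° lat = 111000 m, cos φ = 0.633313): observed ΔN = 355.2 m, observed ΔE = -196.8 m.
Subtracting the expected shift leaves a residual of 355.2 − (400) = -44.8 m north and -196.8 − (-177) = -19.8 m east.
Residual distance = √((-44.8)² + (-19.8)²) = 49.0 m.

49 m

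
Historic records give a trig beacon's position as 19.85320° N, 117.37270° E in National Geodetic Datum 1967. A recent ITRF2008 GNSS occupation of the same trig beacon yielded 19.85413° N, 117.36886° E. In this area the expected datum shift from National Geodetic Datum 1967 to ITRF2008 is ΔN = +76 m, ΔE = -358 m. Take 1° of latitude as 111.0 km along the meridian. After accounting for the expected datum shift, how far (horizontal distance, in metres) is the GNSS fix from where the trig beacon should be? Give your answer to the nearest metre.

Observed coordinate differences: Δφ = +0.00093°, Δλ = -0.00384°.
Converting to metres (1° lat = 111000 m, cos φ = 0.940566): observed ΔN = 103.2 m, observed ΔE = -400.9 m.
Subtracting the expected shift leaves a residual of 103.2 − (76) = 27.2 m north and -400.9 − (-358) = -42.9 m east.
Residual distance = √(27.2² + (-42.9)²) = 50.8 m.

51 m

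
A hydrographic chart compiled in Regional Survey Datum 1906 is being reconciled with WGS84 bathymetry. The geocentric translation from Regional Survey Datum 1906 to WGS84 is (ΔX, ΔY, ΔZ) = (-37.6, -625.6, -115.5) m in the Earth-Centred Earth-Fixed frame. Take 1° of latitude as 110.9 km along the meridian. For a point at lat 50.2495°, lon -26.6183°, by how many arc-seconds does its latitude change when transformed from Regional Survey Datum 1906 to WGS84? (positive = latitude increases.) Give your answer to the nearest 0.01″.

sin φ = 0.768836, cos φ = 0.639446, sin λ = -0.448045, cos λ = 0.894011.
North component: ΔN = −sin φ cos λ·ΔX − sin φ sin λ·ΔY + cos φ·ΔZ = −(0.768836)(0.894011)(-37.6) − (0.768836)(-0.448045)(-625.6) + (0.639446)(-115.5) = -263.51 m.
1° of latitude spans 110900 m, so Δφ = -263.51 / 110900 × 3600 = -8.554″.

Δφ = -8.55″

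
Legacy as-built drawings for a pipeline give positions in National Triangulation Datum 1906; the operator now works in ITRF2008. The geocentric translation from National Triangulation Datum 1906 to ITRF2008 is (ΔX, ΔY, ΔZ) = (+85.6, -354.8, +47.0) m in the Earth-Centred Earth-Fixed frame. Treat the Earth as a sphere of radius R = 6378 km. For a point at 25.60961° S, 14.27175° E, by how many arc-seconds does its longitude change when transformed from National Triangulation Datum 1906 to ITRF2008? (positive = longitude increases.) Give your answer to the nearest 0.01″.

Δλ = -13.09″

sin φ = -0.432237, cos φ = 0.901760, sin λ = 0.246521, cos λ = 0.969137.
East component: ΔE = −sin λ·ΔX + cos λ·ΔY = −(0.246521)(85.6) + (0.969137)(-354.8) = -364.95 m.
1° of latitude spans πR/180 = 111317 m; at latitude φ, 1° of longitude spans that × cos φ = 100381.3 m, so Δλ = -364.95 / 100381.3 × 3600 = -13.088″.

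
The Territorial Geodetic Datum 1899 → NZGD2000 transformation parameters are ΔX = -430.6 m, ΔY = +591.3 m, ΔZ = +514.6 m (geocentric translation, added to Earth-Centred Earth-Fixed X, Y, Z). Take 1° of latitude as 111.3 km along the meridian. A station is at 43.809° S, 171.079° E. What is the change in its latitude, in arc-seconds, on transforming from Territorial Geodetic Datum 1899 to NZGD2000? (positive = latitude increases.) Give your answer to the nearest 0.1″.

Δφ = 23.6″

sin φ = -0.692257, cos φ = 0.721651, sin λ = 0.155072, cos λ = -0.987903.
North component: ΔN = −sin φ cos λ·ΔX − sin φ sin λ·ΔY + cos φ·ΔZ = −(-0.692257)(-0.987903)(-430.6) − (-0.692257)(0.155072)(591.3) + (0.721651)(514.6) = 729.32 m.
1° of latitude spans 111300 m, so Δφ = 729.32 / 111300 × 3600 = 23.590″.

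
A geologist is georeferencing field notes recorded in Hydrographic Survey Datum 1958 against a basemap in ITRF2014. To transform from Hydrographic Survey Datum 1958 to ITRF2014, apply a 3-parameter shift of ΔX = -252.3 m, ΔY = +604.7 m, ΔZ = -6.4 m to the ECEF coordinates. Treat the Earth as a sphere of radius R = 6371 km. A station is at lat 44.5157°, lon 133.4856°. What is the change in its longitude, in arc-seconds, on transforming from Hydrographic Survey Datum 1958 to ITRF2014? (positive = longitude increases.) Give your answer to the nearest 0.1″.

Δλ = -10.6″

sin φ = 0.701105, cos φ = 0.713058, sin λ = 0.725547, cos λ = -0.688172.
East component: ΔE = −sin λ·ΔX + cos λ·ΔY = −(0.725547)(-252.3) + (-0.688172)(604.7) = -233.08 m.
1° of latitude spans πR/180 = 111195 m; at latitude φ, 1° of longitude spans that × cos φ = 79288.5 m, so Δλ = -233.08 / 79288.5 × 3600 = -10.583″.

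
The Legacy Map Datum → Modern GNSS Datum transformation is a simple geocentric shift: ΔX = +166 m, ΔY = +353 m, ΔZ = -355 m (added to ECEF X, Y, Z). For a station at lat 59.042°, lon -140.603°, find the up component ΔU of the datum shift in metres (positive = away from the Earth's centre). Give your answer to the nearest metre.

ΔU = -486 m

The local up (radial) axis is (cos φ cos λ, cos φ sin λ, sin φ), giving ΔU = -65.988 − 115.251 − 304.428 = -485.67 m.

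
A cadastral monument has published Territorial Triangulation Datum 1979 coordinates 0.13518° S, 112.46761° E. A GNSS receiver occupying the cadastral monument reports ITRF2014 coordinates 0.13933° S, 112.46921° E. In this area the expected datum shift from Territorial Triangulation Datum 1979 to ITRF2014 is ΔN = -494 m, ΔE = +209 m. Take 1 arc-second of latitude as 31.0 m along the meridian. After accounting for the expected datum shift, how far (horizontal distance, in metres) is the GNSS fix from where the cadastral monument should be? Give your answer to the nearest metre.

43 m

Observed coordinate differences: Δφ = -0.00415°, Δλ = +0.00160°.
Converting to metres (1° lat = 111600 m, cos φ = 0.999997): observed ΔN = -463.1 m, observed ΔE = 178.6 m.
Subtracting the expected shift leaves a residual of -463.1 − (-494) = 30.9 m north and 178.6 − (209) = -30.4 m east.
Residual distance = √(30.9² + (-30.4)²) = 43.3 m.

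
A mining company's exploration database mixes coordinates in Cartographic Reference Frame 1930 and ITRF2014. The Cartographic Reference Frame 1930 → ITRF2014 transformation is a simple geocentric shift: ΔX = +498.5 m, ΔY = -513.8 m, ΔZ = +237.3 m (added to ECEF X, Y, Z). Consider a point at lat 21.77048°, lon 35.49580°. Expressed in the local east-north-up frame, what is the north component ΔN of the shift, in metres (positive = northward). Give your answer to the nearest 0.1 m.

The local north axis is (−sin φ cos λ, −sin φ sin λ, cos φ), giving ΔN = -150.528 + 110.649 + 220.375 = 180.50 m.

ΔN = 180.5 m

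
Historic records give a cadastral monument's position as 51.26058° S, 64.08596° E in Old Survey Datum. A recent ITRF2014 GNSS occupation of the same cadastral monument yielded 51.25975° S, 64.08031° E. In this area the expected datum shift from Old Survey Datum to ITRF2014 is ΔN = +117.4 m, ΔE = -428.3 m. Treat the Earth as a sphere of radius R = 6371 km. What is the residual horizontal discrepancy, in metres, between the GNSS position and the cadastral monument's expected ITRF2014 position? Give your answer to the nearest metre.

43 m

Observed coordinate differences: Δφ = +0.00083°, Δλ = -0.00565°.
Converting to metres (1° lat = 111195 m, cos φ = 0.625779): observed ΔN = 92.3 m, observed ΔE = -393.1 m.
Subtracting the expected shift leaves a residual of 92.3 − (117.4) = -25.1 m north and -393.1 − (-428.3) = 35.2 m east.
Residual distance = √((-25.1)² + 35.2²) = 43.2 m.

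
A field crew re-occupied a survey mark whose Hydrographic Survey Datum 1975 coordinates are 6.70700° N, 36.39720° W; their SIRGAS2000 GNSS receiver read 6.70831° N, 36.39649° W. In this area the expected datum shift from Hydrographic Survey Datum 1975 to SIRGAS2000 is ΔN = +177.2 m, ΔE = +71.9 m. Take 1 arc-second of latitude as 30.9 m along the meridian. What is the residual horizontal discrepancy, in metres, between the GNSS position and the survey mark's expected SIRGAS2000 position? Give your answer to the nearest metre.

32 m

Observed coordinate differences: Δφ = +0.00131°, Δλ = +0.00071°.
Converting to metres (1° lat = 111240 m, cos φ = 0.993156): observed ΔN = 145.7 m, observed ΔE = 78.4 m.
Subtracting the expected shift leaves a residual of 145.7 − (177.2) = -31.5 m north and 78.4 − (71.9) = 6.5 m east.
Residual distance = √((-31.5)² + 6.5²) = 32.1 m.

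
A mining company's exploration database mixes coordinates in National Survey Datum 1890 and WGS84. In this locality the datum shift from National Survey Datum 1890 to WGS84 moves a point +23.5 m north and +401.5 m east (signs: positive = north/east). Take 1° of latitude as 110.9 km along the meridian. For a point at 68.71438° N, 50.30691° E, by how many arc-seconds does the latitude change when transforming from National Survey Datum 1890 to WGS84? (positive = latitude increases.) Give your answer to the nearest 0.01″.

Δφ = 0.76″

1° of latitude = 110.9 km, so Δφ = 23.5 / 110900 = 0.0002119° = 0.763″.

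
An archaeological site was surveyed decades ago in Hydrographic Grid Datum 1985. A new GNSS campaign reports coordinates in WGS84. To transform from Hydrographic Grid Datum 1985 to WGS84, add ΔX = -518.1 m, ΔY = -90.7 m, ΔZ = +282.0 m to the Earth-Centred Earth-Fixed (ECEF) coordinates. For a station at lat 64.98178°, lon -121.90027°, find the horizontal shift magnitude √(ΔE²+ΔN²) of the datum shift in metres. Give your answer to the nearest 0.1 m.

At φ = 64.98178°, λ = -121.90027°: sin φ = 0.906173, cos φ = 0.422906, sin λ = -0.848969, cos λ = -0.528442.
ΔE = −sin λ·ΔX + cos λ·ΔY = −(-0.848969)·(-518.1) + (-0.528442)·(-90.7) = -391.92 m.
ΔN = −sin φ cos λ·ΔX − sin φ sin λ·ΔY + cos φ·ΔZ = −(0.906173)(-0.528442)(-518.1) − (0.906173)(-0.848969)(-90.7) + (0.422906)(282.0) = -198.61 m.
Horizontal magnitude = √(ΔE² + ΔN²) = √((-391.92)² + (-198.61)²) = 439.37 m.

439.4 m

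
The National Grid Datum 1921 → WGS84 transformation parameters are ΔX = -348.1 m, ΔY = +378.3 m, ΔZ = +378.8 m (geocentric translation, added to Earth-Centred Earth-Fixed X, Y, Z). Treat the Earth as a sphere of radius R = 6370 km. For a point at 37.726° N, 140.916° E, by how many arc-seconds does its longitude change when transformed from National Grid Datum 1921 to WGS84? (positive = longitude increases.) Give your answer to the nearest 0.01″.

Δλ = -3.04″

sin φ = 0.611886, cos φ = 0.790946, sin λ = 0.630459, cos λ = -0.776222.
East component: ΔE = −sin λ·ΔX + cos λ·ΔY = −(0.630459)(-348.1) + (-0.776222)(378.3) = -74.18 m.
1° of latitude spans πR/180 = 111177 m; at latitude φ, 1° of longitude spans that × cos φ = 87935.4 m, so Δλ = -74.18 / 87935.4 × 3600 = -3.037″.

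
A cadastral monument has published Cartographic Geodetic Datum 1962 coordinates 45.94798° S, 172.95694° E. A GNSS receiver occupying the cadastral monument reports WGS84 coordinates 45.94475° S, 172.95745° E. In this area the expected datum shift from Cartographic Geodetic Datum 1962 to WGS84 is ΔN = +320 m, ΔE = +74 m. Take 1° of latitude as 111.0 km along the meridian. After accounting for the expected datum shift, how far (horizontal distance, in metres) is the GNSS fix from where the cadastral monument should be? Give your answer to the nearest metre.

Observed coordinate differences: Δφ = +0.00323°, Δλ = +0.00051°.
Converting to metres (1° lat = 111000 m, cos φ = 0.695311): observed ΔN = 358.5 m, observed ΔE = 39.4 m.
Subtracting the expected shift leaves a residual of 358.5 − (320) = 38.5 m north and 39.4 − (74) = -34.6 m east.
Residual distance = √(38.5² + (-34.6)²) = 51.8 m.

52 m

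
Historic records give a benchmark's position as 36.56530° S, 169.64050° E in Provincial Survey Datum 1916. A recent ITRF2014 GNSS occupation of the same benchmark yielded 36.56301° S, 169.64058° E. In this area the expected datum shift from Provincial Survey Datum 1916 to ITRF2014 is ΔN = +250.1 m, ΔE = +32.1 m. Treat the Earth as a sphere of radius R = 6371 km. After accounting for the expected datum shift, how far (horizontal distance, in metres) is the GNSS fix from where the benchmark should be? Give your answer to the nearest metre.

25 m

Observed coordinate differences: Δφ = +0.00229°, Δλ = +0.00008°.
Converting to metres (1° lat = 111195 m, cos φ = 0.803178): observed ΔN = 254.6 m, observed ΔE = 7.1 m.
Subtracting the expected shift leaves a residual of 254.6 − (250.1) = 4.5 m north and 7.1 − (32.1) = -25.0 m east.
Residual distance = √(4.5² + (-25.0)²) = 25.4 m.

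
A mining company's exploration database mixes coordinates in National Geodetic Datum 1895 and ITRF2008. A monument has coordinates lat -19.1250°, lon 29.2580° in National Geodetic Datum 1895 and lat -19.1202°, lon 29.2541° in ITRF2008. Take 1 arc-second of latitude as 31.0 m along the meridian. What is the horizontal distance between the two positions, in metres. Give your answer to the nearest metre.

675 m

Δφ = -19.1202° − -19.1250° = +0.0048°; Δλ = 29.2541° − 29.2580° = -0.0039°.
1° of latitude = 3600 × 31.00 = 111600 m.
ΔN = Δφ × 111600 = 535.7 m; ΔE = Δλ × 111600 × cos(-19.1250°) = -0.0039 × 111600 × 0.944806 = -411.2 m.
Distance = √(ΔE² + ΔN²) = √((-411.2)² + 535.7²) = 675.3 m.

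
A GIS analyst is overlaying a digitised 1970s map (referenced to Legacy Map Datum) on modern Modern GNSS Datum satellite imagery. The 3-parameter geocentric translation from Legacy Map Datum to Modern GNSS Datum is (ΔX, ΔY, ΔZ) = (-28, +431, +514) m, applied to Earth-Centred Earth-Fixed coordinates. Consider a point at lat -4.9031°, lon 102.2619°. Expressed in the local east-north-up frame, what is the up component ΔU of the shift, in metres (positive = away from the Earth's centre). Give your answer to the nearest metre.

ΔU = 382 m

At φ = -4.9031°, λ = 102.2619°: sin φ = -0.085471, cos φ = 0.996341, sin λ = 0.977187, cos λ = -0.212381.
ΔU = cos φ cos λ·ΔX + cos φ sin λ·ΔY + sin φ·ΔZ = (0.996341)(-0.212381)(-28) + (0.996341)(0.977187)(431) + (-0.085471)(514) = 381.62 m.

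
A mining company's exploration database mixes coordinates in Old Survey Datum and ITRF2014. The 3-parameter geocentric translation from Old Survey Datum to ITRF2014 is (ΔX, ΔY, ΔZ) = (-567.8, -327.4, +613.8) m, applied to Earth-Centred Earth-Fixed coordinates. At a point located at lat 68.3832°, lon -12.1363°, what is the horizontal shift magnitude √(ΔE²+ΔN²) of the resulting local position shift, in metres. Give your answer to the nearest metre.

At φ = 68.3832°, λ = -12.1363°: sin φ = 0.929669, cos φ = 0.368397, sin λ = -0.210238, cos λ = 0.977650.
ΔE = −sin λ·ΔX + cos λ·ΔY = −(-0.210238)·(-567.8) + (0.977650)·(-327.4) = -439.46 m.
ΔN = −sin φ cos λ·ΔX − sin φ sin λ·ΔY + cos φ·ΔZ = −(0.929669)(0.977650)(-567.8) − (0.929669)(-0.210238)(-327.4) + (0.368397)(613.8) = 678.20 m.
Horizontal magnitude = √(ΔE² + ΔN²) = √((-439.46)² + 678.20²) = 808.13 m.

808 m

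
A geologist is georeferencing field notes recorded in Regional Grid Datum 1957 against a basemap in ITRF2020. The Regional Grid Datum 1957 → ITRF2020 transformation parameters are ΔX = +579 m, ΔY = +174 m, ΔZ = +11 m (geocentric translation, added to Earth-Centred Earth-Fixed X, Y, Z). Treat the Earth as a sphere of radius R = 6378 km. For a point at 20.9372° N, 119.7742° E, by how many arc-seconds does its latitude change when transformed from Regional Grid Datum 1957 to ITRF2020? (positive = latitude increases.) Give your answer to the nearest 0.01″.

sin φ = 0.357344, cos φ = 0.933973, sin λ = 0.867989, cos λ = -0.496583.
North component: ΔN = −sin φ cos λ·ΔX − sin φ sin λ·ΔY + cos φ·ΔZ = −(0.357344)(-0.496583)(579) − (0.357344)(0.867989)(174) + (0.933973)(11) = 59.05 m.
1° of latitude spans πR/180 = 111317 m, so Δφ = 59.05 / 111317 × 3600 = 1.910″.

Δφ = 1.91″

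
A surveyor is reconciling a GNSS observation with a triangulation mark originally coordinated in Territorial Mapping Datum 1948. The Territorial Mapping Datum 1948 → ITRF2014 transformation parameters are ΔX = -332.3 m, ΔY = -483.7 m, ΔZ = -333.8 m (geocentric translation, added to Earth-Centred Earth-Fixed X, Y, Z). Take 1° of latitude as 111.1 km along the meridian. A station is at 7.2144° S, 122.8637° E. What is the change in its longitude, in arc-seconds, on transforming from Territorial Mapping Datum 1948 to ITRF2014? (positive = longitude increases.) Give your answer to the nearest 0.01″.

Δλ = 17.69″

sin φ = -0.125583, cos φ = 0.992083, sin λ = 0.839964, cos λ = -0.542642.
East component: ΔE = −sin λ·ΔX + cos λ·ΔY = −(0.839964)(-332.3) + (-0.542642)(-483.7) = 541.60 m.
1° of latitude spans 111100 m; at latitude φ, 1° of longitude spans that × cos φ = 110220.4 m, so Δλ = 541.60 / 110220.4 × 3600 = 17.690″.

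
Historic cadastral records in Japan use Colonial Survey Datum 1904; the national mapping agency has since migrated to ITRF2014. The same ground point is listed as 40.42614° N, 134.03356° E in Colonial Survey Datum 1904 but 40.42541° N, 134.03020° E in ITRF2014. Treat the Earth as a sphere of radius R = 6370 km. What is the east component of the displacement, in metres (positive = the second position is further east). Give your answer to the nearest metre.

Δφ = 40.42541° − 40.42614° = -0.00073°; Δλ = 134.03020° − 134.03356° = -0.00336°.
1° along a meridian = πR/180 = 111177 m.
ΔN = Δφ × 111177 = -81.2 m; ΔE = Δλ × 111177 × cos(40.42614°) = -0.00336 × 111177 × 0.761243 = -284.4 m.

ΔE = -284 m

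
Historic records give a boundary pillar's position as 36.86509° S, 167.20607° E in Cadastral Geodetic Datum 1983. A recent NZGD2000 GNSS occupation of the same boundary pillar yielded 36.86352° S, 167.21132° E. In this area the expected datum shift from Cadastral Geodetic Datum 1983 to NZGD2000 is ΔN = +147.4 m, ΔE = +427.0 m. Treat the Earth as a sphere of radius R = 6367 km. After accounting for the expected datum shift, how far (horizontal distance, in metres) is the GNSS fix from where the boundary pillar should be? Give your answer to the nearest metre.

Observed coordinate differences: Δφ = +0.00157°, Δλ = +0.00525°.
Converting to metres (1° lat = 111125 m, cos φ = 0.800050): observed ΔN = 174.5 m, observed ΔE = 466.8 m.
Subtracting the expected shift leaves a residual of 174.5 − (147.4) = 27.1 m north and 466.8 − (427.0) = 39.8 m east.
Residual distance = √(27.1² + 39.8²) = 48.1 m.

48 m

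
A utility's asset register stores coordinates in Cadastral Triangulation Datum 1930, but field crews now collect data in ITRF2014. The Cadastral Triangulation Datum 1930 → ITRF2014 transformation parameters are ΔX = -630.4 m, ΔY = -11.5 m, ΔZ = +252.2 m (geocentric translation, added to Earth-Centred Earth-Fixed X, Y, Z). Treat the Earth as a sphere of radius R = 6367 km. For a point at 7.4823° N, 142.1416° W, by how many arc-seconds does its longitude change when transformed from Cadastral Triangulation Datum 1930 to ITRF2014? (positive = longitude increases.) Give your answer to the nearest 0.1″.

sin φ = 0.130220, cos φ = 0.991485, sin λ = -0.613712, cos λ = -0.789530.
East component: ΔE = −sin λ·ΔX + cos λ·ΔY = −(-0.613712)(-630.4) + (-0.789530)(-11.5) = -377.80 m.
1° of latitude spans πR/180 = 111125 m; at latitude φ, 1° of longitude spans that × cos φ = 110178.9 m, so Δλ = -377.80 / 110178.9 × 3600 = -12.344″.

Δλ = -12.3″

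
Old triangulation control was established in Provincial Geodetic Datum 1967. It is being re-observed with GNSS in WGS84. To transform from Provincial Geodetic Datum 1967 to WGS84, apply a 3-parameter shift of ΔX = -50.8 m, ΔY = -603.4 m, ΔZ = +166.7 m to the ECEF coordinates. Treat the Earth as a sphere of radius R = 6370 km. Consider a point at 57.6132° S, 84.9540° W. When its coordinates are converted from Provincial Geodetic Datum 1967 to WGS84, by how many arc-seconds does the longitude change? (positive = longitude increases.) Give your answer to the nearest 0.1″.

sin φ = -0.844451, cos φ = 0.535632, sin λ = -0.996124, cos λ = 0.087956.
East component: ΔE = −sin λ·ΔX + cos λ·ΔY = −(-0.996124)(-50.8) + (0.087956)(-603.4) = -103.68 m.
1° of latitude spans πR/180 = 111177 m; at latitude φ, 1° of longitude spans that × cos φ = 59550.2 m, so Δλ = -103.68 / 59550.2 × 3600 = -6.268″.

Δλ = -6.3″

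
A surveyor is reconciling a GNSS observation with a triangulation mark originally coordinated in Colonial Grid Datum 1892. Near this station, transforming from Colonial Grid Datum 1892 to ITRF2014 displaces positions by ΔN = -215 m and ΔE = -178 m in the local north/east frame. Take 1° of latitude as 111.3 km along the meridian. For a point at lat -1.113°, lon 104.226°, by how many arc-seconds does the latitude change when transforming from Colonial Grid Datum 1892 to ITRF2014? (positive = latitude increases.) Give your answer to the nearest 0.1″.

1° of latitude = 111.3 km, so Δφ = -215.0 / 111300 = -0.0019317° = -6.954″.

Δφ = -7.0″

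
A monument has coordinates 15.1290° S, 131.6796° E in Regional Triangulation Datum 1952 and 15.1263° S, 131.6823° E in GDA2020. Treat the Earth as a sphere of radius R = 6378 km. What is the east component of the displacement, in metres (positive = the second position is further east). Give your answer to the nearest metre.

ΔE = 290 m

Δφ = -15.1263° − -15.1290° = +0.0027°; Δλ = 131.6823° − 131.6796° = +0.0027°.
1° along a meridian = πR/180 = 111317 m.
ΔN = Δφ × 111317 = 300.6 m; ΔE = Δλ × 111317 × cos(-15.1290°) = +0.0027 × 111317 × 0.965341 = 290.1 m.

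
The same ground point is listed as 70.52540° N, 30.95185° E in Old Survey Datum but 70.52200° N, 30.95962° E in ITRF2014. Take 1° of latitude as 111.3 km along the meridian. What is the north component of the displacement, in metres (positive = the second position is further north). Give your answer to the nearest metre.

ΔN = -378 m

Δφ = 70.52200° − 70.52540° = -0.00340°; Δλ = 30.95962° − 30.95185° = +0.00777°.
ΔN = Δφ × 111300 = -378.4 m; ΔE = Δλ × 111300 × cos(70.52540°) = +0.00777 × 111300 × 0.333389 = 288.3 m.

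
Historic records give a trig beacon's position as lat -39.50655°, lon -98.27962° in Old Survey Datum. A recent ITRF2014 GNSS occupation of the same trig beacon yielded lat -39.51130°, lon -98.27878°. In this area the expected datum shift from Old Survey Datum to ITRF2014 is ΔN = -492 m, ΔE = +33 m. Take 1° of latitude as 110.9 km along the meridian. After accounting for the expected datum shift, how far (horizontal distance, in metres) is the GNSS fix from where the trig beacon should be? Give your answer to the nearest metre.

Observed coordinate differences: Δφ = -0.00475°, Δλ = +0.00084°.
Converting to metres (1° lat = 110900 m, cos φ = 0.771552): observed ΔN = -526.8 m, observed ΔE = 71.9 m.
Subtracting the expected shift leaves a residual of -526.8 − (-492) = -34.8 m north and 71.9 − (33) = 38.9 m east.
Residual distance = √((-34.8)² + 38.9²) = 52.2 m.

52 m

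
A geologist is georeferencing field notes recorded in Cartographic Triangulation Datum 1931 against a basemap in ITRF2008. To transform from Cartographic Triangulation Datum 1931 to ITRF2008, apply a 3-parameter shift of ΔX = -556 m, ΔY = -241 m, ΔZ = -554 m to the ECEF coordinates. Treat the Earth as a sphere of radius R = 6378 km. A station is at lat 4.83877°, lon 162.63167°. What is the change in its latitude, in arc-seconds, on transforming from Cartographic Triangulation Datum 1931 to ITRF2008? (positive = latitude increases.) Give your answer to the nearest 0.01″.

sin φ = 0.084352, cos φ = 0.996436, sin λ = 0.298513, cos λ = -0.954405.
North component: ΔN = −sin φ cos λ·ΔX − sin φ sin λ·ΔY + cos φ·ΔZ = −(0.084352)(-0.954405)(-556) − (0.084352)(0.298513)(-241) + (0.996436)(-554) = -590.72 m.
1° of latitude spans πR/180 = 111317 m, so Δφ = -590.72 / 111317 × 3600 = -19.104″.

Δφ = -19.10″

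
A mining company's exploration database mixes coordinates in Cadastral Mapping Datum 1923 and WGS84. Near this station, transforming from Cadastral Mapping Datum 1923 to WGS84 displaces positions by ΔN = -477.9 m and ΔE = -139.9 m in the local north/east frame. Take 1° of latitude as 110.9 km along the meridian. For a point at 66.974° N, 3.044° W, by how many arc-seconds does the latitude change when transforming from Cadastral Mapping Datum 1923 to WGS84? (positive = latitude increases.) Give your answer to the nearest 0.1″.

Δφ = -15.5″

1° of latitude = 110.9 km, so Δφ = -477.9 / 110900 = -0.0043093° = -15.513″.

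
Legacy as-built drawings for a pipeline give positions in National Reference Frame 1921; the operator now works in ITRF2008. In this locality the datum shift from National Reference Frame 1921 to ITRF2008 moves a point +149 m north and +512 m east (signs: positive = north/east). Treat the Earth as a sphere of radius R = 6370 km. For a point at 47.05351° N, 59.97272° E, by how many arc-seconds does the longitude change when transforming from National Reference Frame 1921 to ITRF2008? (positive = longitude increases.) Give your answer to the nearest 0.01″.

At latitude 47.05351°, cos φ = 0.681315.
One radian of longitude at latitude φ spans R cos φ, so Δλ = ΔE / (R cos φ) = 512.0 / (6370000 × 0.681315) = 1.1797e-04 rad = 24.334″.

Δλ = 24.33″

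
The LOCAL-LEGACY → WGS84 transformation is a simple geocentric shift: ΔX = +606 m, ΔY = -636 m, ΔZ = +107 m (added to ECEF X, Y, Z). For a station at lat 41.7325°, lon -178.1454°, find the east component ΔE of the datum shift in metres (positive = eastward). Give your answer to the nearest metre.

At φ = 41.7325°, λ = -178.1454°: sin φ = 0.665654, cos φ = 0.746261, sin λ = -0.032363, cos λ = -0.999476.
ΔE = −sin λ·ΔX + cos λ·ΔY = −(-0.032363)·(606) + (-0.999476)·(-636) = 655.28 m.

ΔE = 655 m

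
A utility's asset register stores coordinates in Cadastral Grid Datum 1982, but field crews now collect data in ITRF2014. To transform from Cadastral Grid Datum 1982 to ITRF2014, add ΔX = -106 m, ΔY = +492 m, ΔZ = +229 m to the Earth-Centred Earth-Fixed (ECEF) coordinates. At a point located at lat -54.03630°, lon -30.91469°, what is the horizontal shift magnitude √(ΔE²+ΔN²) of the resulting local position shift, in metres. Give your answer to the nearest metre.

395 m

The local east axis at (φ, λ) is (−sin λ, cos λ, 0), so ΔE = −sin(-30.91469°)·(-106) + cos(-30.91469°)·492 = 367.64 m.
The local north axis is (−sin φ cos λ, −sin φ sin λ, cos φ), giving ΔN = -73.607 − 204.590 + 134.485 = -143.71 m.
Horizontal magnitude = √(ΔE² + ΔN²) = √(367.64² + (-143.71)²) = 394.73 m.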